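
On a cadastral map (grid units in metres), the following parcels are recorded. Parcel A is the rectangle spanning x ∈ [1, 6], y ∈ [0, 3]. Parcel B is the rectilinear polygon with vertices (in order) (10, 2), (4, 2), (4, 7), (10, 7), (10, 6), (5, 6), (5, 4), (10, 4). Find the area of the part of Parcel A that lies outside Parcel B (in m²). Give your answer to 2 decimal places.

|Parcel A| = 15, |Parcel A∩Parcel B| = 2.
|Parcel A ∖ Parcel B| = |Parcel A| − |Parcel A∩Parcel B| = 15 − 2 = 13.00.

13.00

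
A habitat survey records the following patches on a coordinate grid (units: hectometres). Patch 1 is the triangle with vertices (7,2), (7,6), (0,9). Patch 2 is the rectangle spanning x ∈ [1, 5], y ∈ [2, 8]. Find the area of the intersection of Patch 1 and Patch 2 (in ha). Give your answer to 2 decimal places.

The intersection is the polygon with vertices (5,6.857), (5,4), (1,8), (2.333,8).
By the shoelace formula its area is 6.48.

6.48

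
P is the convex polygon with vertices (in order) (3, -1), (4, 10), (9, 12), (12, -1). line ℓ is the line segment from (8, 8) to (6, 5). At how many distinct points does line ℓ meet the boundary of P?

0

The segment lies entirely inside P and never meets its boundary.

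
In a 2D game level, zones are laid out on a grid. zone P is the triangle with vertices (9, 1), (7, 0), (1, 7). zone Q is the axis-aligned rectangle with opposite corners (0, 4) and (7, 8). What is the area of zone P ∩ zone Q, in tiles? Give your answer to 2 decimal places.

2.14

The intersection is the polygon with vertices (1,7), (5,4), (3.571,4).
By the shoelace formula its area is 2.14.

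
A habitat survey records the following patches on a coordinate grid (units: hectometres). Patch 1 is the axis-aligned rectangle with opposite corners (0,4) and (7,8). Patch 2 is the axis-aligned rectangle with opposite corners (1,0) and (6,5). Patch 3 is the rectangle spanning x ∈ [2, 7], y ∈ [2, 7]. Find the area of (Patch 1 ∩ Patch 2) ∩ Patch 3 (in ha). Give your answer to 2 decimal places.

4.00

The region (Patch 1 ∩ Patch 2) ∩ Patch 3 is the polygon with vertices (6,5), (6,4), (2,4), (2,5).
By the shoelace formula its area is 4.00.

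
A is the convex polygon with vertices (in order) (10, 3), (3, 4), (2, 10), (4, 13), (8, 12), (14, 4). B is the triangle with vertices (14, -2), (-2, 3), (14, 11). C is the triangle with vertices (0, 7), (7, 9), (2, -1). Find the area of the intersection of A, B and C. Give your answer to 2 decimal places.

The intersection is the polygon with vertices (2.769,5.385), (6,7), (4.4,3.8), (3,4).
By the shoelace formula its area is 4.82.

4.82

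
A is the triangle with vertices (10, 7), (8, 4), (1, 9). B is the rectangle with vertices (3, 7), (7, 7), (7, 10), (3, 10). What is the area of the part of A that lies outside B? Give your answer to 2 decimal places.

|A| = 15.5, |A∩B| = 4.2159.
|A ∖ B| = |A| − |A∩B| = 15.5 − 4.2159 = 11.28.

11.28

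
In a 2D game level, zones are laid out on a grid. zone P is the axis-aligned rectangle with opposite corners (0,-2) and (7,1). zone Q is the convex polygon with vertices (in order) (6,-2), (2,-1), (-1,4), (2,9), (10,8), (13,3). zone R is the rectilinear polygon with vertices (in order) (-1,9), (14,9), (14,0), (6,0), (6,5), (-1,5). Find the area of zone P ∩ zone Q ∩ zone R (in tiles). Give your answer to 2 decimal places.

The intersection is the polygon with vertices (7,0), (6,0), (6,1), (7,1).
By the shoelace formula its area is 1.00.

1.00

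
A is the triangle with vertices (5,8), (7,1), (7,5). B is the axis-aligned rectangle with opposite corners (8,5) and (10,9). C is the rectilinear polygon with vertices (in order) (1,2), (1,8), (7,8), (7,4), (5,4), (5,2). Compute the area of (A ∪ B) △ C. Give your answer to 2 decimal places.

38.57

|A ∪ B| = 12.
|(A ∪ B) ∩ C| = 2.7143.
|(A ∪ B) △ C| = 12 + 32 − 5.4286 = 38.57.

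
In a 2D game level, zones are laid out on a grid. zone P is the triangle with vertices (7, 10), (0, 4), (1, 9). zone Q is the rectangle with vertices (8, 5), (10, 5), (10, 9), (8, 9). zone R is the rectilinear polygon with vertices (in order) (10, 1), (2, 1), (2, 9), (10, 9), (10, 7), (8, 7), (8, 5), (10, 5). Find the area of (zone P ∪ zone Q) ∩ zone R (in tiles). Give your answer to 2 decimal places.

|zone P ∪ zone Q| = 22.5.
|(zone P ∪ zone Q) ∩ zone R| = 10.30.

10.30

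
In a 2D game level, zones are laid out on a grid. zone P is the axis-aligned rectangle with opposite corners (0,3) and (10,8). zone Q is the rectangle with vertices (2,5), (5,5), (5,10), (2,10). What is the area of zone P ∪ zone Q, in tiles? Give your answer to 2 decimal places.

By inclusion–exclusion:
Individual areas: |zone P| = 50, |zone Q| = 15.
|zone P∩zone Q|: x∈[2,5], y∈[5,8] → 3·3 = 9.
|zone P ∪ zone Q| = 65 − 9 = 56.00.

56.00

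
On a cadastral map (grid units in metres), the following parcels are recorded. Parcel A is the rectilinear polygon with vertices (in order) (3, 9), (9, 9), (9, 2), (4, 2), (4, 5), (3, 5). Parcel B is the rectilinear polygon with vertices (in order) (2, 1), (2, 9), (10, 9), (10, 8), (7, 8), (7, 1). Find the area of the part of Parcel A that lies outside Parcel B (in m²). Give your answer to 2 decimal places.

12.00

|Parcel A| = 39, |Parcel A∩Parcel B| = 27.
|Parcel A ∖ Parcel B| = |Parcel A| − |Parcel A∩Parcel B| = 39 − 27 = 12.00.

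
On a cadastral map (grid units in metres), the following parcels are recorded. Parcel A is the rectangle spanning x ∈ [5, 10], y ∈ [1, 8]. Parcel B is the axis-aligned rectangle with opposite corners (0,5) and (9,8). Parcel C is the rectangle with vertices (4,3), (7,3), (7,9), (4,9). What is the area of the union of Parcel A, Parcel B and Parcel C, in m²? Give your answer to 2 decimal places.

55.00

By inclusion–exclusion:
Individual areas: |Parcel A| = 35, |Parcel B| = 27, |Parcel C| = 18.
|Parcel A∩Parcel B|: x∈[5,9], y∈[5,8] → 4·3 = 12.
|Parcel A∩Parcel C|: x∈[5,7], y∈[3,8] → 2·5 = 10.
|Parcel B∩Parcel C|: x∈[4,7], y∈[5,8] → 3·3 = 9.
|Parcel A∩Parcel B∩Parcel C| = 6.
|Parcel A ∪ Parcel B ∪ Parcel C| = 80 − 31 + 6 = 55.00.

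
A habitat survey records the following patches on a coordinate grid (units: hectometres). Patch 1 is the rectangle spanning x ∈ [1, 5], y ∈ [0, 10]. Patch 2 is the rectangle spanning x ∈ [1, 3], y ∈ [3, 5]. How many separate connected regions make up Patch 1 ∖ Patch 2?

1

Patch 1 ∖ Patch 2 is a single connected region.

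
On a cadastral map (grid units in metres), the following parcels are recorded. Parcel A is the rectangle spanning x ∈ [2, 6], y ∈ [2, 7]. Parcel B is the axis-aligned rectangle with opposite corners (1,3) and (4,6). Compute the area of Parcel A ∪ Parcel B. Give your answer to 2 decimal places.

23.00

By inclusion–exclusion:
Individual areas: |Parcel A| = 20, |Parcel B| = 9.
|Parcel A∩Parcel B|: x∈[2,4], y∈[3,6] → 2·3 = 6.
|Parcel A ∪ Parcel B| = 29 − 6 = 23.00.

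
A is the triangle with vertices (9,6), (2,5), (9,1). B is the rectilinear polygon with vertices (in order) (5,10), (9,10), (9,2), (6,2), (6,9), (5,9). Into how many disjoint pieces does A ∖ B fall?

2

A ∖ B splits into 2 disjoint pieces (area 5.7143, area 0.875).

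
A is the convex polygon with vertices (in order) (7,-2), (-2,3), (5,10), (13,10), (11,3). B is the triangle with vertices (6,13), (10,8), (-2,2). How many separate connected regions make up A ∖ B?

2

A ∖ B splits into 2 disjoint pieces (area 72.5737, area 1.0743).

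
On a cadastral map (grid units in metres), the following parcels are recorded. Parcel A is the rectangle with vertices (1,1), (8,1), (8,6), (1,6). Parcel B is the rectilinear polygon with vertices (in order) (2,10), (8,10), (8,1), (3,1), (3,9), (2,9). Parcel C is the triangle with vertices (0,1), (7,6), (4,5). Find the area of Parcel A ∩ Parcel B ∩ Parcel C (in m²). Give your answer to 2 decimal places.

2.71

The intersection is the polygon with vertices (3,4), (4,5), (7,6), (3,3.143).
By the shoelace formula its area is 2.71.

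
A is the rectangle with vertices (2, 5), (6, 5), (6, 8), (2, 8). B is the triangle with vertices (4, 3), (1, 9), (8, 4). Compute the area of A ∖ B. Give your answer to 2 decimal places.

|A| = 12, |A∩B| = 6.3714.
|A ∖ B| = |A| − |A∩B| = 12 − 6.3714 = 5.63.

5.63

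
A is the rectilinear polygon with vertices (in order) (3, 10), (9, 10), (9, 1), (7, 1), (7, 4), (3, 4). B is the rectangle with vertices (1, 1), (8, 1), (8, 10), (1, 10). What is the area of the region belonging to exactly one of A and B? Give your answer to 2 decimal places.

|A| = 42, |B| = 63, |A∩B| = 33.
|A △ B| = |A| + |B| − 2·|A∩B| = 42 + 63 − 66 = 39.00.

39.00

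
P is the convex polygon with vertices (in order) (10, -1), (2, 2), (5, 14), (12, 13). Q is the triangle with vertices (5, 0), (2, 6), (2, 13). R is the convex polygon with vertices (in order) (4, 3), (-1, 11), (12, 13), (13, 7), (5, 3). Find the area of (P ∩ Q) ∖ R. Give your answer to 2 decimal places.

1.78

|P ∩ Q| = 4.4345.
|(P ∩ Q) ∩ R| = 2.6535.
|(P ∩ Q) ∖ R| = 4.4345 − 2.6535 = 1.78.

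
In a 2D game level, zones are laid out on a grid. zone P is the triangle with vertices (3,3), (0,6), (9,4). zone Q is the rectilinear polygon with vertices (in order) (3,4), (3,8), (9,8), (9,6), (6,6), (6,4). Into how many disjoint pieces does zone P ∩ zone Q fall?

1

zone P ∩ zone Q is a single connected region.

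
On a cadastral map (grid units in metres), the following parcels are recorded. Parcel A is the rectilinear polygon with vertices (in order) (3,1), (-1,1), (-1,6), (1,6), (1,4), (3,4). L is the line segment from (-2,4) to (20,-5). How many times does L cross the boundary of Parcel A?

2

The segment meets the boundary at (3,1.955), (-1,3.591).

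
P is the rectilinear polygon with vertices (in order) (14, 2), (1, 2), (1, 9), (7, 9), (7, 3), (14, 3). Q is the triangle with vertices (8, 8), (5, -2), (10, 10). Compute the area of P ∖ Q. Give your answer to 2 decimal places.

48.06

|P| = 49, |P∩Q| = 0.9417.
|P ∖ Q| = |P| − |P∩Q| = 49 − 0.9417 = 48.06.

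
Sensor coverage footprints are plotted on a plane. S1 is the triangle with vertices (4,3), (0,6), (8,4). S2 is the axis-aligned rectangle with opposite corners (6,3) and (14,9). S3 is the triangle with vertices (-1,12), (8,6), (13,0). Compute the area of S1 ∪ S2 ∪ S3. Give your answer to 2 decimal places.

61.17

By inclusion–exclusion:
Individual areas: |S1| = 8, |S2| = 48, |S3| = 12.
|S1∩S2| = 1.
|S1∩S3| = 0.
|S2∩S3| = 5.8333.
|S1∩S2∩S3| = 0.
|S1 ∪ S2 ∪ S3| = 68 − 6.8333 + 0 = 61.17.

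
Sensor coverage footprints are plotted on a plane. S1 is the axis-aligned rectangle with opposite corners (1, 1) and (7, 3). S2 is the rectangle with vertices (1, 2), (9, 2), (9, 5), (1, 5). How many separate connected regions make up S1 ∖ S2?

1

S1 ∖ S2 is a single connected region.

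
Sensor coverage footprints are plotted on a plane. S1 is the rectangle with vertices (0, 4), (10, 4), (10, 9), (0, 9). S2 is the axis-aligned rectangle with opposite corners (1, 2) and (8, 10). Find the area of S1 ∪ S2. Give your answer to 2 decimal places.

71.00

By inclusion–exclusion:
Individual areas: |S1| = 50, |S2| = 56.
|S1∩S2|: x∈[1,8], y∈[4,9] → 7·5 = 35.
|S1 ∪ S2| = 106 − 35 = 71.00.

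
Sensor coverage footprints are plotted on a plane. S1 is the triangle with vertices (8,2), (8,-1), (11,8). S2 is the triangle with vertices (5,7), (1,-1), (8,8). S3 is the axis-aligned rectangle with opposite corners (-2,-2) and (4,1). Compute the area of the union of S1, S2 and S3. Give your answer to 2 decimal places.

By inclusion–exclusion:
Individual areas: |S1| = 4.5, |S2| = 10, |S3| = 18.
|S1∩S2| = 0.
|S1∩S3| = 0.
|S2∩S3| = 0.5556.
|S1∩S2∩S3| = 0.
|S1 ∪ S2 ∪ S3| = 32.5 − 0.5556 + 0 = 31.94.

31.94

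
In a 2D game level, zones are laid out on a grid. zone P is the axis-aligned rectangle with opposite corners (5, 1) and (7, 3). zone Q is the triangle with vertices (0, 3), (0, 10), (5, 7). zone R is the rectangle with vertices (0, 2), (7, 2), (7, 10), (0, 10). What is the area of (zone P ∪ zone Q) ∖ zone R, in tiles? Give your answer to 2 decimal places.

|zone P ∪ zone Q| = 21.5.
|(zone P ∪ zone Q) ∩ zone R| = 19.5.
|(zone P ∪ zone Q) ∖ zone R| = 21.5 − 19.5 = 2.00.

2.00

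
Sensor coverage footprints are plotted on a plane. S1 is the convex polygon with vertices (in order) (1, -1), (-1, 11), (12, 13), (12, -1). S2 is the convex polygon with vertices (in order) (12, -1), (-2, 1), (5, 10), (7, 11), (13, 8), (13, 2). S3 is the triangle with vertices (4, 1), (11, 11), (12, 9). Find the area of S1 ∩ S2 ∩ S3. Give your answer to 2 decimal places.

9.80

The intersection is the polygon with vertices (11.667,8.667), (4,1), (9.963,9.518).
By the shoelace formula its area is 9.80.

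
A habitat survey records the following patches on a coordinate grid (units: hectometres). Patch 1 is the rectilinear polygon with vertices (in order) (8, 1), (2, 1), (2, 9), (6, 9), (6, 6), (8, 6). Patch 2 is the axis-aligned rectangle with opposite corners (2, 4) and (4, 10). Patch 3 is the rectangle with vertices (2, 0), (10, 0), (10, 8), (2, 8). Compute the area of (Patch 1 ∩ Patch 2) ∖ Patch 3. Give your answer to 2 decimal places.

2.00

|Patch 1 ∩ Patch 2| = 10.
|(Patch 1 ∩ Patch 2) ∩ Patch 3| = 8.
|(Patch 1 ∩ Patch 2) ∖ Patch 3| = 10 − 8 = 2.00.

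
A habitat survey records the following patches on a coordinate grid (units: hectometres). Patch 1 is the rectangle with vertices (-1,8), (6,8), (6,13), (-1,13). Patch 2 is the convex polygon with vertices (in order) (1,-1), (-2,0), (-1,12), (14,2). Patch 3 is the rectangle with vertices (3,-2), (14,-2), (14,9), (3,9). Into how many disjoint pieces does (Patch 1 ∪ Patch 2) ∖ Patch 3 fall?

(Patch 1 ∪ Patch 2) ∖ Patch 3 is a single connected region.

1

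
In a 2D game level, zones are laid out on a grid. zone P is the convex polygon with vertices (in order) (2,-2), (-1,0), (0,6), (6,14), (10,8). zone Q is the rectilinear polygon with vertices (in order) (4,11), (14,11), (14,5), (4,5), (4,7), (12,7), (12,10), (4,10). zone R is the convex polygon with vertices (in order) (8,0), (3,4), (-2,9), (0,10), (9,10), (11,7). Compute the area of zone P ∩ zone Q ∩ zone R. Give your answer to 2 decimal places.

8.80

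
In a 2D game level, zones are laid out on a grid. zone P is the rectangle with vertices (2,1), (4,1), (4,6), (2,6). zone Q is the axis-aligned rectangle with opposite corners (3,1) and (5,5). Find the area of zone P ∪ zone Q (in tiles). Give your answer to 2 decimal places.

14.00

By inclusion–exclusion:
Individual areas: |zone P| = 10, |zone Q| = 8.
|zone P∩zone Q|: x∈[3,4], y∈[1,5] → 1·4 = 4.
|zone P ∪ zone Q| = 18 − 4 = 14.00.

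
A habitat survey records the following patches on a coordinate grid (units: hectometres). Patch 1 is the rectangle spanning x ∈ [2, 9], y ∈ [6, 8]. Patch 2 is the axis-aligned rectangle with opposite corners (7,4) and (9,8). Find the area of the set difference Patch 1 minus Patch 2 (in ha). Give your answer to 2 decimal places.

|Patch 1∩Patch 2|: x∈[7,9], y∈[6,8] → 2·2 = 4.
|Patch 1| = 14.
|Patch 1 ∖ Patch 2| = |Patch 1| − |Patch 1∩Patch 2| = 14 − 4 = 10.00.

10.00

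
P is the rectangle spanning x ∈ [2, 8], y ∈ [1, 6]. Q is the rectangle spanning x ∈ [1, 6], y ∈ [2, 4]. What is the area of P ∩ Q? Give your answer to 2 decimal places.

8.00

|P∩Q|: x∈[2,6], y∈[2,4] → 4·2 = 8.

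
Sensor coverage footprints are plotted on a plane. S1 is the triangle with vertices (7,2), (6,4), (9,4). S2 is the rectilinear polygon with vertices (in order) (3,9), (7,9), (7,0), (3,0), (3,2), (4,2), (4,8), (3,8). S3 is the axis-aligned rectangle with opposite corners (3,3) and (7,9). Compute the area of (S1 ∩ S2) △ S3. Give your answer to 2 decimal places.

23.50

|S1 ∩ S2| = 1.
|(S1 ∩ S2) ∩ S3| = 0.75.
|(S1 ∩ S2) △ S3| = 1 + 24 − 1.5 = 23.50.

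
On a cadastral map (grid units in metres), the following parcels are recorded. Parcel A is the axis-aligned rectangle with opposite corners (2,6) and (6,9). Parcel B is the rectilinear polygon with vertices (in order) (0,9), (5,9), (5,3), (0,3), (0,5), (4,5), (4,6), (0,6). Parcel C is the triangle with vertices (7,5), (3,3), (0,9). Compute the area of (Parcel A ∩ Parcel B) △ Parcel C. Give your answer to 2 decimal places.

18.00

|Parcel A ∩ Parcel B| = 9.
|(Parcel A ∩ Parcel B) ∩ Parcel C| = 3.
|(Parcel A ∩ Parcel B) △ Parcel C| = 9 + 15 − 6 = 18.00.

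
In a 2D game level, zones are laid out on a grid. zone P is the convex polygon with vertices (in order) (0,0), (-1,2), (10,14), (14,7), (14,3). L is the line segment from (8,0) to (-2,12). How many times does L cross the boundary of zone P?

2

The segment meets the boundary at (2.841,6.19), (6.788,1.455).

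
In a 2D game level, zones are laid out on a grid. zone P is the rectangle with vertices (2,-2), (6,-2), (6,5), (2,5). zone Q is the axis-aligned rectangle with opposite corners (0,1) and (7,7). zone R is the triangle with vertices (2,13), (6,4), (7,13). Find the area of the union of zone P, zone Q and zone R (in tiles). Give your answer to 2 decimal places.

74.00

By inclusion–exclusion:
Individual areas: |zone P| = 28, |zone Q| = 42, |zone R| = 22.5.
|zone P∩zone Q|: x∈[2,6], y∈[1,5] → 4·4 = 16.
|zone P∩zone R| = 0.2222.
|zone Q∩zone R| = 2.5.
|zone P∩zone Q∩zone R| = 0.2222.
|zone P ∪ zone Q ∪ zone R| = 92.5 − 18.7222 + 0.2222 = 74.00.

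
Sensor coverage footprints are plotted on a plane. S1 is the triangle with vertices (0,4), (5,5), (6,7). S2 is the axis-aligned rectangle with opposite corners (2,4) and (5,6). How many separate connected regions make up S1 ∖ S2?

S1 ∖ S2 splits into 2 disjoint pieces (area 0.6, area 1).

2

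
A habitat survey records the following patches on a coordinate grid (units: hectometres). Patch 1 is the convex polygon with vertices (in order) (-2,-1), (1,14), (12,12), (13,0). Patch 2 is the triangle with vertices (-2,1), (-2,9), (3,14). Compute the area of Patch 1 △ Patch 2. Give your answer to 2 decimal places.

179.40

|Patch 1| = 176, |Patch 2| = 20, |Patch 1∩Patch 2| = 8.3012.
|Patch 1 △ Patch 2| = |Patch 1| + |Patch 2| − 2·|Patch 1∩Patch 2| = 176 + 20 − 16.6023 = 179.40.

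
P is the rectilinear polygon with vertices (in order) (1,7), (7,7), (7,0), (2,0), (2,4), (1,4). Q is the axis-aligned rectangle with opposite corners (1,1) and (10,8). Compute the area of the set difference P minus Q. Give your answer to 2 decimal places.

5.00

|P| = 38, |P∩Q| = 33.
|P ∖ Q| = |P| − |P∩Q| = 38 − 33 = 5.00.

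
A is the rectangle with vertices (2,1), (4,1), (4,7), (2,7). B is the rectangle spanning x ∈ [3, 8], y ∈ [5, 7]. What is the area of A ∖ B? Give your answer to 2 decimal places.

10.00

|A∩B|: x∈[3,4], y∈[5,7] → 1·2 = 2.
|A| = 12.
|A ∖ B| = |A| − |A∩B| = 12 − 2 = 10.00.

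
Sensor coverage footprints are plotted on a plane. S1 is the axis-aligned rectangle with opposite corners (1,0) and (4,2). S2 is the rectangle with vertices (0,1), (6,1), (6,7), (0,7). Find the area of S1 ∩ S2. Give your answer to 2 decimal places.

|S1∩S2|: x∈[1,4], y∈[1,2] → 3·1 = 3.

3.00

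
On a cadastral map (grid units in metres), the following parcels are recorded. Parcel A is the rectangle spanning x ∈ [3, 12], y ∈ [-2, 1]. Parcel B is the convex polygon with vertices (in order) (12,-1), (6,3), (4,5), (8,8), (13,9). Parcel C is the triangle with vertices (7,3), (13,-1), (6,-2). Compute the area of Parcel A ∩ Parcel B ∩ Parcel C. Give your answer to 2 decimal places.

The intersection is the polygon with vertices (12,-1), (9,1), (10,1), (12,-0.333).
By the shoelace formula its area is 1.67.

1.67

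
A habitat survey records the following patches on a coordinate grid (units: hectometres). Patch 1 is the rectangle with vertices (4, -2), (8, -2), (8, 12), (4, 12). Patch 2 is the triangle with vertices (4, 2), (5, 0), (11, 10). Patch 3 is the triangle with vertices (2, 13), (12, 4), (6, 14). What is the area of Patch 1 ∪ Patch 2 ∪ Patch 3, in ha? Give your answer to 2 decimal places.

70.72

By inclusion–exclusion:
Individual areas: |Patch 1| = 56, |Patch 2| = 11, |Patch 3| = 23.
|Patch 1∩Patch 2| = 8.6429.
|Patch 1∩Patch 3| = 9.8667.
|Patch 2∩Patch 3| = 0.7741.
|Patch 1∩Patch 2∩Patch 3| = 0.
|Patch 1 ∪ Patch 2 ∪ Patch 3| = 90 − 19.2836 + 0 = 70.72.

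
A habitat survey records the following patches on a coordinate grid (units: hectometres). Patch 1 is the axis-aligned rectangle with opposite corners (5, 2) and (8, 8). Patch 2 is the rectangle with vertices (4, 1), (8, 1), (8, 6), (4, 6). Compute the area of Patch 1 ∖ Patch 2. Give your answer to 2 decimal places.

|Patch 1∩Patch 2|: x∈[5,8], y∈[2,6] → 3·4 = 12.
|Patch 1| = 18.
|Patch 1 ∖ Patch 2| = |Patch 1| − |Patch 1∩Patch 2| = 18 − 12 = 6.00.

6.00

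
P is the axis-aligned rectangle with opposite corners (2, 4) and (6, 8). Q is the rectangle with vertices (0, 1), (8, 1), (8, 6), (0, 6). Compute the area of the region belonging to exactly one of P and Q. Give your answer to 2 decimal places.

|P∩Q|: x∈[2,6], y∈[4,6] → 4·2 = 8.
|P △ Q| = |P| + |Q| − 2·|P∩Q| = 16 + 40 − 16 = 40.00.

40.00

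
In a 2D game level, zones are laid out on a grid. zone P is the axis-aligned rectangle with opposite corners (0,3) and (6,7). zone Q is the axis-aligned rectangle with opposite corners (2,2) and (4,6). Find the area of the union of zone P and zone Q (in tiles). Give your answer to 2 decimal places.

By inclusion–exclusion:
Individual areas: |zone P| = 24, |zone Q| = 8.
|zone P∩zone Q|: x∈[2,4], y∈[3,6] → 2·3 = 6.
|zone P ∪ zone Q| = 32 − 6 = 26.00.

26.00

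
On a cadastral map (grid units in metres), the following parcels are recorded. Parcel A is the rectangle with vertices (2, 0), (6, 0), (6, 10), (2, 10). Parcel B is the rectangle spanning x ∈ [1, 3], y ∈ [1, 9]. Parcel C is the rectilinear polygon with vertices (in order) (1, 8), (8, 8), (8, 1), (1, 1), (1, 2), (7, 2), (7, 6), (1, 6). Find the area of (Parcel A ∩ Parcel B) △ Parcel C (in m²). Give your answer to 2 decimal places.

27.00

|Parcel A ∩ Parcel B| = 8.
|(Parcel A ∩ Parcel B) ∩ Parcel C| = 3.
|(Parcel A ∩ Parcel B) △ Parcel C| = 8 + 25 − 6 = 27.00.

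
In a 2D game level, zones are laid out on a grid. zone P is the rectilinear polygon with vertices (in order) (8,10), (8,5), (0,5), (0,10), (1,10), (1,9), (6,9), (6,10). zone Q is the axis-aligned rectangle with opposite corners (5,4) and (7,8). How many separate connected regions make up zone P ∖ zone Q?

1

zone P ∖ zone Q is a single connected region.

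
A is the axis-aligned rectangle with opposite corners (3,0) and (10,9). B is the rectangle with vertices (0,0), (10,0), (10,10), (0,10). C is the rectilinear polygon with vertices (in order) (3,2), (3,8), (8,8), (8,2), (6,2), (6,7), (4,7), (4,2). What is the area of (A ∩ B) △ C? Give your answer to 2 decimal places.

43.00

|A ∩ B| = 63.
|(A ∩ B) ∩ C| = 20.
|(A ∩ B) △ C| = 63 + 20 − 40 = 43.00.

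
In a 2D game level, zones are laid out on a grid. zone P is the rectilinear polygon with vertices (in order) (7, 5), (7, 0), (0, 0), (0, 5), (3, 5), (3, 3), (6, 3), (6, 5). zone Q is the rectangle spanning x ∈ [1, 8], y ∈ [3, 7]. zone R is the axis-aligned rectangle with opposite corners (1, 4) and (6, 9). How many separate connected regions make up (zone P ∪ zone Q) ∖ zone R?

(zone P ∪ zone Q) ∖ zone R is a single connected region.

1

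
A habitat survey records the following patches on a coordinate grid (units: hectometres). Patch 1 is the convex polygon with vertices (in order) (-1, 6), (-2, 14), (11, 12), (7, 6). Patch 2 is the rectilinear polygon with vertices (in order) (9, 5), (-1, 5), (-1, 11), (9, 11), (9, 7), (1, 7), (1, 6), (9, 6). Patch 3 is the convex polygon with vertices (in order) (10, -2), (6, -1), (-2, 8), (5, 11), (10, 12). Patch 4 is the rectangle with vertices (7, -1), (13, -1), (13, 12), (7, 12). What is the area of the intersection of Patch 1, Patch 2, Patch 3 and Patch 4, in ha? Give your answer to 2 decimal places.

6.67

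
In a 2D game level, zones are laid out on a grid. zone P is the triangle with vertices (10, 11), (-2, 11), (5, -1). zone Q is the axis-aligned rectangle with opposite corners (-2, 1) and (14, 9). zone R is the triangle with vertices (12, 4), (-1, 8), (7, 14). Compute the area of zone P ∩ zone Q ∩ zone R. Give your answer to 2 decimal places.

The intersection is the polygon with vertices (9.167,9), (7.642,5.341), (-0.086,7.719), (-0.478,8.391), (0.333,9).
By the shoelace formula its area is 22.00.

22.00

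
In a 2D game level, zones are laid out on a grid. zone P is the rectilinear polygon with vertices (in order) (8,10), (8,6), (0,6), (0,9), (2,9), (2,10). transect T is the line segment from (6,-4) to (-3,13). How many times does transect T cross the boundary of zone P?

The segment meets the boundary at (0,7.333), (0.706,6).

2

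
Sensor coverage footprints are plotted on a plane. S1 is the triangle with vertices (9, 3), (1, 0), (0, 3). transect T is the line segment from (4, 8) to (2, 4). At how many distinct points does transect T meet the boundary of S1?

0

The segment lies entirely outside S1 and never meets its boundary.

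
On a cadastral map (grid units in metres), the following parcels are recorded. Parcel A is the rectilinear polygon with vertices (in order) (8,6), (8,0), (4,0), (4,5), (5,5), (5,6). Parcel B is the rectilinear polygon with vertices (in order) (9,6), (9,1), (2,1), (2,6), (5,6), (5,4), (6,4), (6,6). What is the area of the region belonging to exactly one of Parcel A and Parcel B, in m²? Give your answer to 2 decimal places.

22.00

|Parcel A| = 23, |Parcel B| = 33, |Parcel A∩Parcel B| = 17.
|Parcel A △ Parcel B| = |Parcel A| + |Parcel B| − 2·|Parcel A∩Parcel B| = 23 + 33 − 34 = 22.00.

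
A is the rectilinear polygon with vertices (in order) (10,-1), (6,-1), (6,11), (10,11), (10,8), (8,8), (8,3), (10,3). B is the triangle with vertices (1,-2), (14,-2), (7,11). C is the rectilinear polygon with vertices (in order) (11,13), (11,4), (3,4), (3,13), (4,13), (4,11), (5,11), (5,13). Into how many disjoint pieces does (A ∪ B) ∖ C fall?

1

(A ∪ B) ∖ C is a single connected region.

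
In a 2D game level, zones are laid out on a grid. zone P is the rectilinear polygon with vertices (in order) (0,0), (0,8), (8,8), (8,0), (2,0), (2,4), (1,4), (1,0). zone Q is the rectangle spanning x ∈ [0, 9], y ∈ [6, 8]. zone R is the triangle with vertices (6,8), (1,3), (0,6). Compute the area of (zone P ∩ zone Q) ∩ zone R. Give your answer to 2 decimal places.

The region (zone P ∩ zone Q) ∩ zone R is the polygon with vertices (0,6), (6,8), (4,6).
By the shoelace formula its area is 4.00.

4.00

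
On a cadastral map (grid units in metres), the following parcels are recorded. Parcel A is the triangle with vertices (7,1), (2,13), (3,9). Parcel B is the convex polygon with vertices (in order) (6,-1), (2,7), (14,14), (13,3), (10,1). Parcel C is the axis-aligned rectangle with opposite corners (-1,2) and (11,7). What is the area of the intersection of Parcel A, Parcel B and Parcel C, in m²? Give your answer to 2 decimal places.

1.46

The intersection is the polygon with vertices (4,7), (4.5,7), (6.583,2), (6.5,2).
By the shoelace formula its area is 1.46.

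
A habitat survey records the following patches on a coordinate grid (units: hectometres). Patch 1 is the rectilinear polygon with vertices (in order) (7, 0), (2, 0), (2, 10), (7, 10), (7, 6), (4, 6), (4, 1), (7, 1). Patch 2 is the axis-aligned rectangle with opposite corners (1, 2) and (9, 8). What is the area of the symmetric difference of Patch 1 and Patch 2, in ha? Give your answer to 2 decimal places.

|Patch 1| = 35, |Patch 2| = 48, |Patch 1∩Patch 2| = 18.
|Patch 1 △ Patch 2| = |Patch 1| + |Patch 2| − 2·|Patch 1∩Patch 2| = 35 + 48 − 36 = 47.00.

47.00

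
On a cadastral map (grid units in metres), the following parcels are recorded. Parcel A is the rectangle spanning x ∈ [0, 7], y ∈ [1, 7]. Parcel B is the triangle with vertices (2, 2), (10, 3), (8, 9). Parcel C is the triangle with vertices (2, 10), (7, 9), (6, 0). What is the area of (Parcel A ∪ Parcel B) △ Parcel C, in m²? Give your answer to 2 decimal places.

|Parcel A ∪ Parcel B| = 54.2768.
|(Parcel A ∪ Parcel B) ∩ Parcel C| = 12.4289.
|(Parcel A ∪ Parcel B) △ Parcel C| = 54.2768 + 23 − 24.8579 = 52.42.

52.42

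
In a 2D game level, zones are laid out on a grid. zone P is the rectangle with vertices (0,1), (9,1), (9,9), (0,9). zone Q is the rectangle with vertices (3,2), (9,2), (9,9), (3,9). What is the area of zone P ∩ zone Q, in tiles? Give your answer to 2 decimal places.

|zone P∩zone Q|: x∈[3,9], y∈[2,9] → 6·7 = 42.

42.00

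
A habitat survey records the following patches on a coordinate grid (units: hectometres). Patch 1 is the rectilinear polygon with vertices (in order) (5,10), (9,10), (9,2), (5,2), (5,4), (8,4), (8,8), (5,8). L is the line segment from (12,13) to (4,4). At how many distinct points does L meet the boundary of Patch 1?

2

The segment meets the boundary at (9,9.625), (7.556,8).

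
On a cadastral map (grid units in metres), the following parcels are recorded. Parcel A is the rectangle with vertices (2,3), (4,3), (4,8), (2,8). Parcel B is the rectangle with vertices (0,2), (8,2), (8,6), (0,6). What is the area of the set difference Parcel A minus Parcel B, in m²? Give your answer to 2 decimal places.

4.00

|Parcel A∩Parcel B|: x∈[2,4], y∈[3,6] → 2·3 = 6.
|Parcel A| = 10.
|Parcel A ∖ Parcel B| = |Parcel A| − |Parcel A∩Parcel B| = 10 − 6 = 4.00.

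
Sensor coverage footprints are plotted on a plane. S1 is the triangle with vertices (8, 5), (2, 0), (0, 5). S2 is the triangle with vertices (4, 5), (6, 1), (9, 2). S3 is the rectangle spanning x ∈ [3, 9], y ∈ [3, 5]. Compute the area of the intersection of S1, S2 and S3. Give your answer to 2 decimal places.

1.81

The intersection is the polygon with vertices (4,5), (6.326,3.605), (5.6,3), (5,3).
By the shoelace formula its area is 1.81.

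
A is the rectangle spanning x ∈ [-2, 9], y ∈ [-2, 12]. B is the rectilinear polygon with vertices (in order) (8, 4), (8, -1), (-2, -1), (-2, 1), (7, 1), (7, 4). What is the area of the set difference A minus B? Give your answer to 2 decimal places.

131.00

|A| = 154, |A∩B| = 23.
|A ∖ B| = |A| − |A∩B| = 154 − 23 = 131.00.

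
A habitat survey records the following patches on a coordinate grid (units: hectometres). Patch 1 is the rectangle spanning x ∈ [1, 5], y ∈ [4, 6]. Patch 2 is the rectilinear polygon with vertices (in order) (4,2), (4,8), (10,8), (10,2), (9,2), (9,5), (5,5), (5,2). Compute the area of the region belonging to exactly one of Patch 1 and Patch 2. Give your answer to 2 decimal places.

28.00

|Patch 1| = 8, |Patch 2| = 24, |Patch 1∩Patch 2| = 2.
|Patch 1 △ Patch 2| = |Patch 1| + |Patch 2| − 2·|Patch 1∩Patch 2| = 8 + 24 − 4 = 28.00.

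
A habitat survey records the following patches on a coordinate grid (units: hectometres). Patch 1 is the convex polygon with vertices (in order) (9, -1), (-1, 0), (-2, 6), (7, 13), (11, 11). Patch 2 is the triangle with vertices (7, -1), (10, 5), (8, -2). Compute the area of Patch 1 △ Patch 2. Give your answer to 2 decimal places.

|Patch 1| = 125.5, |Patch 2| = 4.5, |Patch 1∩Patch 2| = 3.6915.
|Patch 1 △ Patch 2| = |Patch 1| + |Patch 2| − 2·|Patch 1∩Patch 2| = 125.5 + 4.5 − 7.3829 = 122.62.

122.62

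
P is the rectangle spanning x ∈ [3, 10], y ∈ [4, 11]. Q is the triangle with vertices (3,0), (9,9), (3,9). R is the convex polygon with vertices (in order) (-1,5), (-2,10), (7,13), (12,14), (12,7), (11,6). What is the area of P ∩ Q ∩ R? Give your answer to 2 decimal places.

16.96

The intersection is the polygon with vertices (9,9), (6.765,5.647), (3,5.333), (3,9).
By the shoelace formula its area is 16.96.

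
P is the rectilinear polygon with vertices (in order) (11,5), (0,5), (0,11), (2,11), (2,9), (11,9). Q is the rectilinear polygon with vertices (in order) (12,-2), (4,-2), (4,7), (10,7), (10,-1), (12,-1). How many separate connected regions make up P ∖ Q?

P ∖ Q is a single connected region.

1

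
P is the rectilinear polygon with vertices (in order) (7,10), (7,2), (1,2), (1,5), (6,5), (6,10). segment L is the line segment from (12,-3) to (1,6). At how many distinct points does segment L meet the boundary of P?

2

The segment meets the boundary at (2.222,5), (5.889,2).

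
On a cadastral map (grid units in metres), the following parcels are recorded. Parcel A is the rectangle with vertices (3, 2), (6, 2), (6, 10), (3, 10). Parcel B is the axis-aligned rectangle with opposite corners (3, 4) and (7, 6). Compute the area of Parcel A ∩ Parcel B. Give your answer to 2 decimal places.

6.00

|Parcel A∩Parcel B|: x∈[3,6], y∈[4,6] → 3·2 = 6.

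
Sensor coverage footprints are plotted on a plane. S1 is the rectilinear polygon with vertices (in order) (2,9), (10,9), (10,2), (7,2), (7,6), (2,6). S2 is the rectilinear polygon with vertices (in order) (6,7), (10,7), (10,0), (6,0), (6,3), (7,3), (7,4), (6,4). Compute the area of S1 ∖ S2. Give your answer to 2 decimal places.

|S1| = 36, |S1∩S2| = 16.
|S1 ∖ S2| = |S1| − |S1∩S2| = 36 − 16 = 20.00.

20.00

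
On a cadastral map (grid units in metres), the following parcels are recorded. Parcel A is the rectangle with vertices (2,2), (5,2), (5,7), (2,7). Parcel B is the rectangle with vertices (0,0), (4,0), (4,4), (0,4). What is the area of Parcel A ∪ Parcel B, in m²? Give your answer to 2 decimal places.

27.00

By inclusion–exclusion:
Individual areas: |Parcel A| = 15, |Parcel B| = 16.
|Parcel A∩Parcel B|: x∈[2,4], y∈[2,4] → 2·2 = 4.
|Parcel A ∪ Parcel B| = 31 − 4 = 27.00.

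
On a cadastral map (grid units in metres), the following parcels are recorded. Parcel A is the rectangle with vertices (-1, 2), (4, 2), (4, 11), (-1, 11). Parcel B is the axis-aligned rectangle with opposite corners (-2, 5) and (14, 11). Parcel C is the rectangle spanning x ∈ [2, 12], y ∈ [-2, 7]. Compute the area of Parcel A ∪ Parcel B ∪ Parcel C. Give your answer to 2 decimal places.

175.00

By inclusion–exclusion:
Individual areas: |Parcel A| = 45, |Parcel B| = 96, |Parcel C| = 90.
|Parcel A∩Parcel B|: x∈[-1,4], y∈[5,11] → 5·6 = 30.
|Parcel A∩Parcel C|: x∈[2,4], y∈[2,7] → 2·5 = 10.
|Parcel B∩Parcel C|: x∈[2,12], y∈[5,7] → 10·2 = 20.
|Parcel A∩Parcel B∩Parcel C| = 4.
|Parcel A ∪ Parcel B ∪ Parcel C| = 231 − 60 + 4 = 175.00.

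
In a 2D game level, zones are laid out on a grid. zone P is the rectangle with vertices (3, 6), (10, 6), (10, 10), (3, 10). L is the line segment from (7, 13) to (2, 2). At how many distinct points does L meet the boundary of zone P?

The segment meets the boundary at (5.636,10), (3.818,6).

2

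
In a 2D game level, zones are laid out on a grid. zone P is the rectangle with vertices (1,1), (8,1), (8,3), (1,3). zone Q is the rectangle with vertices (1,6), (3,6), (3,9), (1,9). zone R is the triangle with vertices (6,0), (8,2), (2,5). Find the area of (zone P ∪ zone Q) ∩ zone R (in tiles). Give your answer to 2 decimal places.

5.70

The region (zone P ∪ zone Q) ∩ zone R is the polygon with vertices (6,3), (8,2), (7,1), (5.2,1), (3.6,3).
By the shoelace formula its area is 5.70.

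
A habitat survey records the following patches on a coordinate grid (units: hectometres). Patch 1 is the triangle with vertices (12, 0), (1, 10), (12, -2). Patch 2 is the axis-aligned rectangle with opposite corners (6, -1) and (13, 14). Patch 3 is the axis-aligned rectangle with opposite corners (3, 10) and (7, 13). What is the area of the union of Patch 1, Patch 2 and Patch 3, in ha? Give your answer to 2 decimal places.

By inclusion–exclusion:
Individual areas: |Patch 1| = 11, |Patch 2| = 105, |Patch 3| = 12.
|Patch 1∩Patch 2| = 8.2689.
|Patch 1∩Patch 3| = 0.
|Patch 2∩Patch 3|: x∈[6,7], y∈[10,13] → 1·3 = 3.
|Patch 1∩Patch 2∩Patch 3| = 0.
|Patch 1 ∪ Patch 2 ∪ Patch 3| = 128 − 11.2689 + 0 = 116.73.

116.73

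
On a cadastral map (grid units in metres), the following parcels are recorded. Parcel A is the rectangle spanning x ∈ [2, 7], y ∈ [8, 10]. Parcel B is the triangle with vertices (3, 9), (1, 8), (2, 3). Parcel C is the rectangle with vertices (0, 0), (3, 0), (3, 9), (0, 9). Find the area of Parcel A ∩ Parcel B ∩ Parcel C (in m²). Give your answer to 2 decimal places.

0.67

The intersection is the polygon with vertices (2,8.5), (3,9), (2.833,8), (2,8).
By the shoelace formula its area is 0.67.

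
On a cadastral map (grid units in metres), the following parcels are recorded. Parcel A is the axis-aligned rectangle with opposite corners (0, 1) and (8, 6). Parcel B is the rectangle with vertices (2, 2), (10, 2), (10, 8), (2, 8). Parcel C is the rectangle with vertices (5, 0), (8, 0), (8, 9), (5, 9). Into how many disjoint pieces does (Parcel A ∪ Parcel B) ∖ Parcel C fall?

2

(Parcel A ∪ Parcel B) ∖ Parcel C splits into 2 disjoint pieces (area 31, area 12).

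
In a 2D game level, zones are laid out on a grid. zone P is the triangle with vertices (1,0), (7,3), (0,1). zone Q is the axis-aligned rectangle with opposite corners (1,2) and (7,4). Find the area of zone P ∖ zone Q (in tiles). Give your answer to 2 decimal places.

3.75

|zone P| = 4.5, |zone P∩zone Q| = 0.75.
|zone P ∖ zone Q| = |zone P| − |zone P∩zone Q| = 4.5 − 0.75 = 3.75.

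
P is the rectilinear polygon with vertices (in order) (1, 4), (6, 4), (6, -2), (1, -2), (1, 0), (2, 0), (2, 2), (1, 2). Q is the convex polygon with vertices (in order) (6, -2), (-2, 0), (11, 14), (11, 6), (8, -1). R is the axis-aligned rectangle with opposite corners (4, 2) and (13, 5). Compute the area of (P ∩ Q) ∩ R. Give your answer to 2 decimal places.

The region (P ∩ Q) ∩ R is the polygon with vertices (6,2), (4,2), (4,4), (6,4).
By the shoelace formula its area is 4.00.

4.00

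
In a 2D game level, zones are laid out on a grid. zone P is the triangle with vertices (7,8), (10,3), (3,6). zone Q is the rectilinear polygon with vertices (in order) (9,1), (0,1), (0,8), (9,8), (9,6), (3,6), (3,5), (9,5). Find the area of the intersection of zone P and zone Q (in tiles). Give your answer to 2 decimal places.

8.05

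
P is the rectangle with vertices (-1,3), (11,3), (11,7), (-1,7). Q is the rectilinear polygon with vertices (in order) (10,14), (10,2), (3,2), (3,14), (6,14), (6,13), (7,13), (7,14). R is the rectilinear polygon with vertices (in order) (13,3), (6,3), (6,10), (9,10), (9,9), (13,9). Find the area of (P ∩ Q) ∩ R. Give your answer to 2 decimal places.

The region (P ∩ Q) ∩ R is the polygon with vertices (10,3), (6,3), (6,7), (10,7).
By the shoelace formula its area is 16.00.

16.00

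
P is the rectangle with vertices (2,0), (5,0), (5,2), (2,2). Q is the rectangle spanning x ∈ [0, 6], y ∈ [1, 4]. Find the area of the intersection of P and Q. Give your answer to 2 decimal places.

3.00

|P∩Q|: x∈[2,5], y∈[1,2] → 3·1 = 3.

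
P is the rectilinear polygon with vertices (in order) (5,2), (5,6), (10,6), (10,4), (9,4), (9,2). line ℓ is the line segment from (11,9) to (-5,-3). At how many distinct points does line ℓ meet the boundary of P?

The segment meets the boundary at (5,4.5), (7,6).

2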